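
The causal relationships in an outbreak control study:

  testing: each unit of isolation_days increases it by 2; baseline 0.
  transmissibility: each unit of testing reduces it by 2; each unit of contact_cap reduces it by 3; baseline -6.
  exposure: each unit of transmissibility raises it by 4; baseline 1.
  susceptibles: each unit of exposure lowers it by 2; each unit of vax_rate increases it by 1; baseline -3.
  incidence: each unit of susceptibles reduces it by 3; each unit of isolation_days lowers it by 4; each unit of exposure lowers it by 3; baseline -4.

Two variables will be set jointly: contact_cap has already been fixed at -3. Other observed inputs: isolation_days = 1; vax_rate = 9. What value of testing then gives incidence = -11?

testing = 1

With contact_cap held at -3:
Intervening on testing fixes its value directly, overriding its dependence on isolation_days.
Substituting into the transmissibility equation gives transmissibility = -2*testing + 3.
Substituting into the exposure equation gives exposure = -8*testing + 13.
So susceptibles = 16*testing - 20.
Substituting into the incidence equation gives incidence = -24*testing + 13.
Solve -24*testing + 13 = -11: testing = (-11 - 13) / -24 = 1.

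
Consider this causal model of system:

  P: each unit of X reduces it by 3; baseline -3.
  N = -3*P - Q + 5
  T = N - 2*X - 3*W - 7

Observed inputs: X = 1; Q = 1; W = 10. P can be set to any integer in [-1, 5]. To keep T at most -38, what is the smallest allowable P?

Intervening on P fixes its value directly, overriding its dependence on X.
Substituting into the N equation gives N = -3*P + 4.
So T = -3*P - 35.
Require -3*P - 35 ≤ -38, so P ≥ 1.
The smallest integer in [-1, 5] satisfying this is 1.

P = 1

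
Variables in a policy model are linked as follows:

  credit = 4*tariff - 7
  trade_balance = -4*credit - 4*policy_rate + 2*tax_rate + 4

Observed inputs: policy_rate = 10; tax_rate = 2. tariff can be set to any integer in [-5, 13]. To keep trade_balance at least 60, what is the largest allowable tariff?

tariff = -4

Substituting into the trade_balance equation gives trade_balance = -16*tariff - 4.
Require -16*tariff - 4 ≥ 60, so tariff ≤ -4.
The largest integer in [-5, 13] satisfying this is -4.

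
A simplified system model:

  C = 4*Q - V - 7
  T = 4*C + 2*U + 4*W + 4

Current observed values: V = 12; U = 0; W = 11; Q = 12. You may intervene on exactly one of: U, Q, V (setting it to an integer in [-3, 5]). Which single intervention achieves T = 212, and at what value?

set V = 0

Intervening on U: T = 2*U + 164. Reaching 212 requires U = 24, outside [-3, 5].
Intervening on Q: T = 16*Q - 28. Reaching 212 requires Q = 15, outside [-3, 5].
Intervening on V: with other inputs at their observed values, T = -4*V + 212. Solving for 212 gives V = 0, within [-3, 5].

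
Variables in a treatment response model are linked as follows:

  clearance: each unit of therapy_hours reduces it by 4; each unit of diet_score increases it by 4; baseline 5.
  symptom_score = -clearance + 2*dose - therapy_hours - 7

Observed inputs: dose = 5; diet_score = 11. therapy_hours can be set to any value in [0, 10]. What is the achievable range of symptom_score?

-46 to -16

Substituting into the clearance equation gives clearance = -4*therapy_hours + 49.
Substituting into the symptom_score equation gives symptom_score = 3*therapy_hours - 46.
Linear in therapy_hours, so extremes are at the endpoints: therapy_hours = 0 gives symptom_score = -46; therapy_hours = 10 gives symptom_score = -16.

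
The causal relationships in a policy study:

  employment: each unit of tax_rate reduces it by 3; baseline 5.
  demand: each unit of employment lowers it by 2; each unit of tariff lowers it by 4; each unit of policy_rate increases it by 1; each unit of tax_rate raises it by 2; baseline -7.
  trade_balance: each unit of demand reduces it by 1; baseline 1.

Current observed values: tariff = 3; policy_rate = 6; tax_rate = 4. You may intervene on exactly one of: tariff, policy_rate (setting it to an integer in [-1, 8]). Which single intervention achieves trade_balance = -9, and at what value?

Intervening on tariff: trade_balance = 4*tariff - 20. Reaching -9 requires tariff = 11/4, not an integer.
Intervening on policy_rate: with other inputs at their observed values, trade_balance = -policy_rate - 2. Solving for -9 gives policy_rate = 7, within [-1, 8].

set policy_rate = 7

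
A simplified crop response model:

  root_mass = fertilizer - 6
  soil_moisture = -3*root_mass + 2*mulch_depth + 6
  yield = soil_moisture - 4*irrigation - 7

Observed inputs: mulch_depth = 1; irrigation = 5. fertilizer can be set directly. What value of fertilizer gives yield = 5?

fertilizer = -2

Substituting into the soil_moisture equation gives soil_moisture = -3*fertilizer + 26.
Substituting into the yield equation gives yield = -3*fertilizer - 1.
Solve -3*fertilizer - 1 = 5: fertilizer = (5 + 1) / -3 = -2.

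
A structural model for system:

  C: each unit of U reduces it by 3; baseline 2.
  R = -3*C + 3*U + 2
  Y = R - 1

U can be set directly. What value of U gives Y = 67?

Substituting into the R equation gives R = 12*U - 4.
Substituting into the Y equation gives Y = 12*U - 5.
Solve 12*U - 5 = 67: U = (67 + 5) / 12 = 6.

U = 6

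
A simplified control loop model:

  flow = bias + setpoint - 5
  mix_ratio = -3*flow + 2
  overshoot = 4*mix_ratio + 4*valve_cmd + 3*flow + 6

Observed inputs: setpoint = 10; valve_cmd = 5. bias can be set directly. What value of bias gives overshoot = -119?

bias = 12

Substituting into the flow equation gives flow = bias + 5.
So mix_ratio = -3*bias - 13.
Substituting into the overshoot equation gives overshoot = -9*bias - 11.
Solve -9*bias - 11 = -119: bias = (-119 + 11) / -9 = 12.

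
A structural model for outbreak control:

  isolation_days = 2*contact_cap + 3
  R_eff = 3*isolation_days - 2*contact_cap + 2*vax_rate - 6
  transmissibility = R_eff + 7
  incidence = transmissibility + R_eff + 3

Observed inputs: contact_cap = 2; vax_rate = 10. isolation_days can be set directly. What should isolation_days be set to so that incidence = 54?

isolation_days = 4

Intervening on isolation_days fixes its value directly, overriding its dependence on contact_cap.
Substituting into the R_eff equation gives R_eff = 3*isolation_days + 10.
So transmissibility = 3*isolation_days + 17.
This gives incidence = 6*isolation_days + 30.
Solve 6*isolation_days + 30 = 54: isolation_days = (54 - 30) / 6 = 4.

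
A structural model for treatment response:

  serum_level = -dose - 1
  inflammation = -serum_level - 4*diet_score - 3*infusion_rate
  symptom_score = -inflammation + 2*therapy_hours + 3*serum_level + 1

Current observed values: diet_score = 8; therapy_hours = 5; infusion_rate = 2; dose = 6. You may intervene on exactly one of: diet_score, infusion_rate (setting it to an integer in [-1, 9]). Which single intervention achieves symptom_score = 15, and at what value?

Intervening on diet_score: symptom_score = 4*diet_score - 11. Reaching 15 requires diet_score = 13/2, not an integer.
Intervening on infusion_rate: with other inputs at their observed values, symptom_score = 3*infusion_rate + 15. Solving for 15 gives infusion_rate = 0, within [-1, 9].

set infusion_rate = 0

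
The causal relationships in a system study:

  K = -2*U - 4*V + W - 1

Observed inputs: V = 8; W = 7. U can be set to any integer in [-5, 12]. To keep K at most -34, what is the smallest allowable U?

Substituting into the K equation gives K = -2*U - 26.
Require -2*U - 26 ≤ -34, so U ≥ 4.
The smallest integer in [-5, 12] satisfying this is 4.

U = 4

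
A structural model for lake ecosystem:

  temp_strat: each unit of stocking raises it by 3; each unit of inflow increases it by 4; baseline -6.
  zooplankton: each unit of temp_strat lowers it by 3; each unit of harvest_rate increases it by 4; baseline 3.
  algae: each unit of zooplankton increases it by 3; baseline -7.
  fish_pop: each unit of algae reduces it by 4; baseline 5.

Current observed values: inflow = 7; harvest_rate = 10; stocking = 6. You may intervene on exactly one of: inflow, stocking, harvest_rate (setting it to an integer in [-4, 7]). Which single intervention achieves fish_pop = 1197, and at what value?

set harvest_rate = 5

Intervening on inflow: fish_pop = 144*inflow - 51. Reaching 1197 requires inflow = 26/3, not an integer.
Intervening on stocking: fish_pop = 108*stocking + 309. Reaching 1197 requires stocking = 74/9, not an integer.
Intervening on harvest_rate: with other inputs at their observed values, fish_pop = -48*harvest_rate + 1437. Solving for 1197 gives harvest_rate = 5, within [-4, 7].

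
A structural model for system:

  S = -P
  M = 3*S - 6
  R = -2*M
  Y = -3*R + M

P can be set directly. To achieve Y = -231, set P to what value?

P = 9

Substituting into the M equation gives M = -3*P - 6.
Substituting into the R equation gives R = 6*P + 12.
Substituting into the Y equation gives Y = -21*P - 42.
Solve -21*P - 42 = -231: P = (-231 + 42) / -21 = 9.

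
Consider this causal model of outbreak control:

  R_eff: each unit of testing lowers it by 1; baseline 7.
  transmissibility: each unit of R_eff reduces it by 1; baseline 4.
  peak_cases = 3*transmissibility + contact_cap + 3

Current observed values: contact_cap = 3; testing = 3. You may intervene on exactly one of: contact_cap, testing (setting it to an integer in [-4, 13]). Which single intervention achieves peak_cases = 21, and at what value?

Intervening on contact_cap: peak_cases = contact_cap + 3. Reaching 21 requires contact_cap = 18, outside [-4, 13].
Intervening on testing: with other inputs at their observed values, peak_cases = 3*testing - 3. Solving for 21 gives testing = 8, within [-4, 13].

set testing = 8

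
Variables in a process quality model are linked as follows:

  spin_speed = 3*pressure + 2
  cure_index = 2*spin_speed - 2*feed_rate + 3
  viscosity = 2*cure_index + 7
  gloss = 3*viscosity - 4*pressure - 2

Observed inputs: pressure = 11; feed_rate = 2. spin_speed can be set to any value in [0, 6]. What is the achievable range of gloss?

-31 to 41

Intervening on spin_speed fixes its value directly, overriding its dependence on pressure.
Substituting into the cure_index equation gives cure_index = 2*spin_speed - 1.
Substituting into the viscosity equation gives viscosity = 4*spin_speed + 5.
This gives gloss = 12*spin_speed - 31.
Linear in spin_speed, so extremes are at the endpoints: spin_speed = 0 gives gloss = -31; spin_speed = 6 gives gloss = 41.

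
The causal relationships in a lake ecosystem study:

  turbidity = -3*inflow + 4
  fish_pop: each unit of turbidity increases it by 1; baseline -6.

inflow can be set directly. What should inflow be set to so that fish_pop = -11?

Substituting into the fish_pop equation gives fish_pop = -3*inflow - 2.
Solve -3*inflow - 2 = -11: inflow = (-11 + 2) / -3 = 3.

inflow = 3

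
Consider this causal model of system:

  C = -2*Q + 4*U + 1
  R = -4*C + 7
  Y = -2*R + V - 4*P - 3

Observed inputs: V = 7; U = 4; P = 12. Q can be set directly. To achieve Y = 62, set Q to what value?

Substituting into the C equation gives C = -2*Q + 17.
So R = 8*Q - 61.
So Y = -16*Q + 78.
Solve -16*Q + 78 = 62: Q = (62 - 78) / -16 = 1.

Q = 1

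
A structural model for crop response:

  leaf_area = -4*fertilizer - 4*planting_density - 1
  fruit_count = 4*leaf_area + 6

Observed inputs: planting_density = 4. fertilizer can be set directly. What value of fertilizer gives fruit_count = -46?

Substituting into the leaf_area equation gives leaf_area = -4*fertilizer - 17.
This gives fruit_count = -16*fertilizer - 62.
Solve -16*fertilizer - 62 = -46: fertilizer = (-46 + 62) / -16 = -1.

fertilizer = -1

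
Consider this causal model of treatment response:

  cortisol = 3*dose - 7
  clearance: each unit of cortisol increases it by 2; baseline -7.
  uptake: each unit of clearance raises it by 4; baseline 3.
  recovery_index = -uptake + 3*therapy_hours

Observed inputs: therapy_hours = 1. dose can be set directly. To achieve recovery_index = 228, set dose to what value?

dose = -6

Substituting into the clearance equation gives clearance = 6*dose - 21.
uptake becomes 24*dose - 81.
So recovery_index = -24*dose + 84.
Solve -24*dose + 84 = 228: dose = (228 - 84) / -24 = -6.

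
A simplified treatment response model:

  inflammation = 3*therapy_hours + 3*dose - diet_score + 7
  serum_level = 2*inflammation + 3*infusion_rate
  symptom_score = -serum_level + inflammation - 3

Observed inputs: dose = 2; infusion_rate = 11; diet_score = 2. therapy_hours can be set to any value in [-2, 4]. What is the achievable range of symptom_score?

-59 to -41

Substituting into the inflammation equation gives inflammation = 3*therapy_hours + 11.
Substituting into the serum_level equation gives serum_level = 6*therapy_hours + 55.
symptom_score becomes -3*therapy_hours - 47.
Linear in therapy_hours, so extremes are at the endpoints: therapy_hours = -2 gives symptom_score = -41; therapy_hours = 4 gives symptom_score = -59.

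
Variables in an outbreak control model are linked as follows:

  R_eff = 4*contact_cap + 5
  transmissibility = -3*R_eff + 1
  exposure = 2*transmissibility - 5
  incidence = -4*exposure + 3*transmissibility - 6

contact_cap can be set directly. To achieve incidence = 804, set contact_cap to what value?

Substituting into the transmissibility equation gives transmissibility = -12*contact_cap - 14.
Substituting into the exposure equation gives exposure = -24*contact_cap - 33.
Substituting into the incidence equation gives incidence = 60*contact_cap + 84.
Solve 60*contact_cap + 84 = 804: contact_cap = (804 - 84) / 60 = 12.

contact_cap = 12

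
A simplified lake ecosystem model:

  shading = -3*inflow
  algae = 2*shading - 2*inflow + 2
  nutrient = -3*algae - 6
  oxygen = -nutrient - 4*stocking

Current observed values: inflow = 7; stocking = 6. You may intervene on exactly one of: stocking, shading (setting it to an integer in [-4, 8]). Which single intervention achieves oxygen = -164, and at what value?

Intervening on stocking: with other inputs at their observed values, oxygen = -4*stocking - 156. Solving for -164 gives stocking = 2, within [-4, 8].
Intervening on shading: oxygen = 6*shading - 54. Reaching -164 requires shading = -55/3, not an integer.

set stocking = 2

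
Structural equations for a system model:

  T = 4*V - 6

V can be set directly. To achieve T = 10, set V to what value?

Solve 4*V - 6 = 10: V = (10 + 6) / 4 = 4.

V = 4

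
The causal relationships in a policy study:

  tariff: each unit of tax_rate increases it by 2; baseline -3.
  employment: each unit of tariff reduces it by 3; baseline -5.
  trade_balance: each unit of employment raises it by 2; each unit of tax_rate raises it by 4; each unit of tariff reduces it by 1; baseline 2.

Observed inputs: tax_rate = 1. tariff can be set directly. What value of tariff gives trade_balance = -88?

Intervening on tariff fixes its value directly, overriding its dependence on tax_rate.
Substituting into the trade_balance equation gives trade_balance = -7*tariff - 4.
Solve -7*tariff - 4 = -88: tariff = (-88 + 4) / -7 = 12.

tariff = 12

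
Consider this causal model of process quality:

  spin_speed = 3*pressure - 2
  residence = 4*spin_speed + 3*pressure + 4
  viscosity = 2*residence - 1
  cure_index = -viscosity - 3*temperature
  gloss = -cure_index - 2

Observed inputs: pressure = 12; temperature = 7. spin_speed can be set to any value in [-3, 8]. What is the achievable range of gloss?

74 to 162

Intervening on spin_speed fixes its value directly, overriding its dependence on pressure.
Substituting into the residence equation gives residence = 4*spin_speed + 40.
Substituting into the viscosity equation gives viscosity = 8*spin_speed + 79.
cure_index becomes -8*spin_speed - 100.
Substituting into the gloss equation gives gloss = 8*spin_speed + 98.
Linear in spin_speed, so extremes are at the endpoints: spin_speed = -3 gives gloss = 74; spin_speed = 8 gives gloss = 162.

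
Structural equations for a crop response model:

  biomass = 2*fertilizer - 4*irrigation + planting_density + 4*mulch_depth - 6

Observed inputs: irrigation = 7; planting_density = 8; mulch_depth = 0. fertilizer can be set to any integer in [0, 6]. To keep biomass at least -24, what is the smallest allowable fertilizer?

fertilizer = 1

Substituting into the biomass equation gives biomass = 2*fertilizer - 26.
Require 2*fertilizer - 26 ≥ -24, so fertilizer ≥ 1.
The smallest integer in [0, 6] satisfying this is 1.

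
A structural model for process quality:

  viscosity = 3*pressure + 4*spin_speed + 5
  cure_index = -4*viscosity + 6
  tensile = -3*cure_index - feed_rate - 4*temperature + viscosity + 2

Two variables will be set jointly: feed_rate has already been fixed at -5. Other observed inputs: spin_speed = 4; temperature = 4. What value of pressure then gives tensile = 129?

pressure = -3

With feed_rate held at -5:
Substituting into the viscosity equation gives viscosity = 3*pressure + 21.
cure_index becomes -12*pressure - 78.
Substituting into the tensile equation gives tensile = 39*pressure + 246.
Solve 39*pressure + 246 = 129: pressure = (129 - 246) / 39 = -3.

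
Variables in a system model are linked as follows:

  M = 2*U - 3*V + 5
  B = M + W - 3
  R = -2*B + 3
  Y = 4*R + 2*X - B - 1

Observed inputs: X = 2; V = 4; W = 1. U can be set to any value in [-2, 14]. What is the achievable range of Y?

Substituting into the M equation gives M = 2*U - 7.
This gives B = 2*U - 9.
So R = -4*U + 21.
Y becomes -18*U + 96.
Linear in U, so extremes are at the endpoints: U = -2 gives Y = 132; U = 14 gives Y = -156.

-156 to 132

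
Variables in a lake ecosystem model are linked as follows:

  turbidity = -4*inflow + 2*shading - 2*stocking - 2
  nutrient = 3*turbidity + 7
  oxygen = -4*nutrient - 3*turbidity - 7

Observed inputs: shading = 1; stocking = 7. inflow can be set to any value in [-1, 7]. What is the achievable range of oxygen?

115 to 595

Substituting into the turbidity equation gives turbidity = -4*inflow - 14.
nutrient becomes -12*inflow - 35.
oxygen becomes 60*inflow + 175.
Linear in inflow, so extremes are at the endpoints: inflow = -1 gives oxygen = 115; inflow = 7 gives oxygen = 595.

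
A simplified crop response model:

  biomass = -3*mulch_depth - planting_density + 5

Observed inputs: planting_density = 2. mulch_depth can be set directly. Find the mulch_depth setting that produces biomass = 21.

Substituting into the biomass equation gives biomass = -3*mulch_depth + 3.
Solve -3*mulch_depth + 3 = 21: mulch_depth = (21 - 3) / -3 = -6.

mulch_depth = -6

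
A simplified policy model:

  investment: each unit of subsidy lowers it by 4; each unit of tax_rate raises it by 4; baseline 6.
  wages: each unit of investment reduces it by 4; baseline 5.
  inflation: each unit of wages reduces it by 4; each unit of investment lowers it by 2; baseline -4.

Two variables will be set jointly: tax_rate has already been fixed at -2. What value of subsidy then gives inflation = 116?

subsidy = -3

With tax_rate held at -2:
Substituting into the investment equation gives investment = -4*subsidy - 2.
Substituting into the wages equation gives wages = 16*subsidy + 13.
inflation becomes -56*subsidy - 52.
Solve -56*subsidy - 52 = 116: subsidy = (116 + 52) / -56 = -3.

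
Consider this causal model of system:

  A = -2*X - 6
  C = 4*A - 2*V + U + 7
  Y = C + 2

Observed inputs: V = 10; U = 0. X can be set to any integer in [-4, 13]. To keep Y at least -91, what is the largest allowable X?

Substituting into the C equation gives C = -8*X - 37.
Y becomes -8*X - 35.
Require -8*X - 35 ≥ -91, so X ≤ 7.
The largest integer in [-4, 13] satisfying this is 7.

X = 7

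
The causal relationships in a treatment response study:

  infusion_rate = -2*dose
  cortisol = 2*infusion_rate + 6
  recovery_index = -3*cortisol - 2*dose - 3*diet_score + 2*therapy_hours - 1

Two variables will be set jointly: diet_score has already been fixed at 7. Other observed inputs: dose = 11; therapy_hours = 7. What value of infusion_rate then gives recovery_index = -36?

With diet_score held at 7:
Intervening on infusion_rate fixes its value directly, overriding its dependence on dose.
Substituting into the recovery_index equation gives recovery_index = -6*infusion_rate - 48.
Solve -6*infusion_rate - 48 = -36: infusion_rate = (-36 + 48) / -6 = -2.

infusion_rate = -2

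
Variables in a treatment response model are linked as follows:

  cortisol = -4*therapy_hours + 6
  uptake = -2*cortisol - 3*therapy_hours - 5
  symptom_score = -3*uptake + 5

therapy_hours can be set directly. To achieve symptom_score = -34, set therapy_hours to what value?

Substituting into the uptake equation gives uptake = 5*therapy_hours - 17.
So symptom_score = -15*therapy_hours + 56.
Solve -15*therapy_hours + 56 = -34: therapy_hours = (-34 - 56) / -15 = 6.

therapy_hours = 6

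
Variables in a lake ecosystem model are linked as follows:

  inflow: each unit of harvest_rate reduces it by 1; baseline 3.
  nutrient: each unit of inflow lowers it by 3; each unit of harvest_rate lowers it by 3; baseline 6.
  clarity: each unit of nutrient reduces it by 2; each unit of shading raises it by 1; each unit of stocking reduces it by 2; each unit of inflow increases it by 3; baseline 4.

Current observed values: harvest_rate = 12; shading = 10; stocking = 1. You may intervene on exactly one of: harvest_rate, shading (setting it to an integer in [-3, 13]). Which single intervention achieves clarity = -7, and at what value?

Intervening on harvest_rate: clarity = -3*harvest_rate + 27. Reaching -7 requires harvest_rate = 34/3, not an integer.
Intervening on shading: with other inputs at their observed values, clarity = shading - 19. Solving for -7 gives shading = 12, within [-3, 13].

set shading = 12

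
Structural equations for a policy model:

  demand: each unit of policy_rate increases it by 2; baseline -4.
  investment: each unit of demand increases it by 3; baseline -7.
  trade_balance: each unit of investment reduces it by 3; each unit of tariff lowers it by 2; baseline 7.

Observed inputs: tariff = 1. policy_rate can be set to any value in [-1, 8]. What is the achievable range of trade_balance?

Substituting into the investment equation gives investment = 6*policy_rate - 19.
This gives trade_balance = -18*policy_rate + 62.
Linear in policy_rate, so extremes are at the endpoints: policy_rate = -1 gives trade_balance = 80; policy_rate = 8 gives trade_balance = -82.

-82 to 80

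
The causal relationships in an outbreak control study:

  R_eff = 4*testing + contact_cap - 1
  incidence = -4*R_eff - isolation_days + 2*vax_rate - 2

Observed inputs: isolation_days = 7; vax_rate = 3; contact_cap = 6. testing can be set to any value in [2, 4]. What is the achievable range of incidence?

Substituting into the R_eff equation gives R_eff = 4*testing + 5.
Substituting into the incidence equation gives incidence = -16*testing - 23.
Linear in testing, so extremes are at the endpoints: testing = 2 gives incidence = -55; testing = 4 gives incidence = -87.

-87 to -55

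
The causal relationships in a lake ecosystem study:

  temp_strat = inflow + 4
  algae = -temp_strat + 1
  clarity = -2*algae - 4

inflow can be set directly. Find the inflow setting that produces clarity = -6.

Substituting into the algae equation gives algae = -inflow - 3.
Substituting into the clarity equation gives clarity = 2*inflow + 2.
Solve 2*inflow + 2 = -6: inflow = (-6 - 2) / 2 = -4.

inflow = -4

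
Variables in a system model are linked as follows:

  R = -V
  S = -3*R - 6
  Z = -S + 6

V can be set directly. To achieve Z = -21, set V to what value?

Substituting into the S equation gives S = 3*V - 6.
Substituting into the Z equation gives Z = -3*V + 12.
Solve -3*V + 12 = -21: V = (-21 - 12) / -3 = 11.

V = 11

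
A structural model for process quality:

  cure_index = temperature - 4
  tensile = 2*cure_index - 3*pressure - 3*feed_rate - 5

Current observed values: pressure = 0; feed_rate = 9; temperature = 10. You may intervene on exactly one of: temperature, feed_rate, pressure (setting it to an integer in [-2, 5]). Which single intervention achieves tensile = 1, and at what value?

Intervening on temperature: tensile = 2*temperature - 40. Reaching 1 requires temperature = 41/2, not an integer.
Intervening on feed_rate: with other inputs at their observed values, tensile = -3*feed_rate + 7. Solving for 1 gives feed_rate = 2, within [-2, 5].
Intervening on pressure: tensile = -3*pressure - 20. Reaching 1 requires pressure = -7, outside [-2, 5].

set feed_rate = 2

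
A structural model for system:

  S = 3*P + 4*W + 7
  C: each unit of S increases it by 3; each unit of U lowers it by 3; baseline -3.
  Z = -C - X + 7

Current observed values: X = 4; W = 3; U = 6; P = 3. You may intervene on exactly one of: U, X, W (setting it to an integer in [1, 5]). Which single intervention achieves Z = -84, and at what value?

set W = 5

Intervening on U: Z = 3*U - 78. Reaching -84 requires U = -2, outside [1, 5].
Intervening on X: Z = -X - 56. Reaching -84 requires X = 28, outside [1, 5].
Intervening on W: with other inputs at their observed values, Z = -12*W - 24. Solving for -84 gives W = 5, within [1, 5].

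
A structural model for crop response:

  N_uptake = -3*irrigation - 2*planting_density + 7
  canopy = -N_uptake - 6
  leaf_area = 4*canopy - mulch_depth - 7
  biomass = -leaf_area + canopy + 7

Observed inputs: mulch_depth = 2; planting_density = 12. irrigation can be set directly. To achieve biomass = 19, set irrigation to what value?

Substituting into the N_uptake equation gives N_uptake = -3*irrigation - 17.
Substituting into the canopy equation gives canopy = 3*irrigation + 11.
Substituting into the leaf_area equation gives leaf_area = 12*irrigation + 35.
biomass becomes -9*irrigation - 17.
Solve -9*irrigation - 17 = 19: irrigation = (19 + 17) / -9 = -4.

irrigation = -4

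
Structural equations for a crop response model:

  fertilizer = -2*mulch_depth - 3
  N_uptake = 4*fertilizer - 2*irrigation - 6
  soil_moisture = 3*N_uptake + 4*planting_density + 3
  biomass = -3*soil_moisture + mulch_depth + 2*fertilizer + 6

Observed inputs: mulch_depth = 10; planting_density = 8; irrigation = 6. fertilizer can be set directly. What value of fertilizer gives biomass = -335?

fertilizer = 12

Intervening on fertilizer fixes its value directly, overriding its dependence on mulch_depth.
Substituting into the N_uptake equation gives N_uptake = 4*fertilizer - 18.
This gives soil_moisture = 12*fertilizer - 19.
Substituting into the biomass equation gives biomass = -34*fertilizer + 73.
Solve -34*fertilizer + 73 = -335: fertilizer = (-335 - 73) / -34 = 12.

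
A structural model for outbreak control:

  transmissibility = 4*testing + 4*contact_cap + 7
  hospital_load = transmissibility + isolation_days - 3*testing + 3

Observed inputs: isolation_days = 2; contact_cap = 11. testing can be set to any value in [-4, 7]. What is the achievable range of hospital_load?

52 to 63

Substituting into the transmissibility equation gives transmissibility = 4*testing + 51.
So hospital_load = testing + 56.
Linear in testing, so extremes are at the endpoints: testing = -4 gives hospital_load = 52; testing = 7 gives hospital_load = 63.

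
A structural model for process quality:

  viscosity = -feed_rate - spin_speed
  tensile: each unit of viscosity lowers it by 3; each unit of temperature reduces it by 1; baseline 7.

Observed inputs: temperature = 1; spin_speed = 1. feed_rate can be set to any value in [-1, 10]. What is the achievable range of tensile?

6 to 39

Substituting into the viscosity equation gives viscosity = -feed_rate - 1.
Substituting into the tensile equation gives tensile = 3*feed_rate + 9.
Linear in feed_rate, so extremes are at the endpoints: feed_rate = -1 gives tensile = 6; feed_rate = 10 gives tensile = 39.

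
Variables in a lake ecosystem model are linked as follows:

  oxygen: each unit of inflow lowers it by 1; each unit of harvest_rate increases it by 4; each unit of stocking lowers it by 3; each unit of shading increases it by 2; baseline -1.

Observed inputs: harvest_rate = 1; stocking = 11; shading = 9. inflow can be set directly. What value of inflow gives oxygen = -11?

Substituting into the oxygen equation gives oxygen = -inflow - 12.
Solve -inflow - 12 = -11: inflow = (-11 + 12) / -1 = -1.

inflow = -1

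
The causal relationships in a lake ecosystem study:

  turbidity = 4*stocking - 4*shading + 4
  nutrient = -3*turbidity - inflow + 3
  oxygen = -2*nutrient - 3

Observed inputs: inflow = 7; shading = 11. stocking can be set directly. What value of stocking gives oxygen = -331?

Substituting into the turbidity equation gives turbidity = 4*stocking - 40.
nutrient becomes -12*stocking + 116.
Substituting into the oxygen equation gives oxygen = 24*stocking - 235.
Solve 24*stocking - 235 = -331: stocking = (-331 + 235) / 24 = -4.

stocking = -4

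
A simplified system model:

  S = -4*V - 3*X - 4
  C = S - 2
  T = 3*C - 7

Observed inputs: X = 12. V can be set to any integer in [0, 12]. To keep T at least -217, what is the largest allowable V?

Substituting into the S equation gives S = -4*V - 40.
Substituting into the C equation gives C = -4*V - 42.
T becomes -12*V - 133.
Require -12*V - 133 ≥ -217, so V ≤ 7.
The largest integer in [0, 12] satisfying this is 7.

V = 7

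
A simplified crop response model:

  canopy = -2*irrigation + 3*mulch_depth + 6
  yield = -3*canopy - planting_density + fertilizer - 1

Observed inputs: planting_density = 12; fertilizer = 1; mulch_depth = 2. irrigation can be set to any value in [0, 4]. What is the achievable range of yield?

Substituting into the canopy equation gives canopy = -2*irrigation + 12.
So yield = 6*irrigation - 48.
Linear in irrigation, so extremes are at the endpoints: irrigation = 0 gives yield = -48; irrigation = 4 gives yield = -24.

-48 to -24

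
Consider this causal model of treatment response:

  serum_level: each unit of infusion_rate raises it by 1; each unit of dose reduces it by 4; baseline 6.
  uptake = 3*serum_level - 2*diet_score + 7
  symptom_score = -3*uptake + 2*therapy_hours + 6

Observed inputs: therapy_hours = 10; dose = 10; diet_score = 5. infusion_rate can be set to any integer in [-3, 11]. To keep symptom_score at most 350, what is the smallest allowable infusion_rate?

infusion_rate = -1

Substituting into the serum_level equation gives serum_level = infusion_rate - 34.
So uptake = 3*infusion_rate - 105.
symptom_score becomes -9*infusion_rate + 341.
Require -9*infusion_rate + 341 ≤ 350, so infusion_rate ≥ -1.
The smallest integer in [-3, 11] satisfying this is -1.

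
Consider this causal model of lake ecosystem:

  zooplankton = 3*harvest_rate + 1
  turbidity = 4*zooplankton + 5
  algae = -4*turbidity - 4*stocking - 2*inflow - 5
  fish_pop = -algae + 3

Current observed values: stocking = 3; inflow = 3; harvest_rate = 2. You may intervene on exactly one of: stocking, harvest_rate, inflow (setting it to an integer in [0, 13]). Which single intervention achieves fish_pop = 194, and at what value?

Intervening on stocking: with other inputs at their observed values, fish_pop = 4*stocking + 146. Solving for 194 gives stocking = 12, within [0, 13].
Intervening on harvest_rate: fish_pop = 48*harvest_rate + 62. Reaching 194 requires harvest_rate = 11/4, not an integer.
Intervening on inflow: fish_pop = 2*inflow + 152. Reaching 194 requires inflow = 21, outside [0, 13].

set stocking = 12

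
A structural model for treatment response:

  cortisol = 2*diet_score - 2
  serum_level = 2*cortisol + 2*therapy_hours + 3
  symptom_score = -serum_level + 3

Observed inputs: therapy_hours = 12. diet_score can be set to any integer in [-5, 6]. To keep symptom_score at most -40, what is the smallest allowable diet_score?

Substituting into the serum_level equation gives serum_level = 4*diet_score + 23.
symptom_score becomes -4*diet_score - 20.
Require -4*diet_score - 20 ≤ -40, so diet_score ≥ 5.
The smallest integer in [-5, 6] satisfying this is 5.

diet_score = 5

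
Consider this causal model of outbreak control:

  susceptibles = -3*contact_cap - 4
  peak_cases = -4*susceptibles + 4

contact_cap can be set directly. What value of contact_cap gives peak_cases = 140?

Substituting into the peak_cases equation gives peak_cases = 12*contact_cap + 20.
Solve 12*contact_cap + 20 = 140: contact_cap = (140 - 20) / 12 = 10.

contact_cap = 10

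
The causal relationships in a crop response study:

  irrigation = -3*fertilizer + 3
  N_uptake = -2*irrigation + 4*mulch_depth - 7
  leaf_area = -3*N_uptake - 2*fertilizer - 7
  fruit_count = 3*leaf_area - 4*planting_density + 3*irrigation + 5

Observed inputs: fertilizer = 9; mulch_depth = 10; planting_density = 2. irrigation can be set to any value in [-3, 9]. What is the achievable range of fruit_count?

-438 to -186

Intervening on irrigation fixes its value directly, overriding its dependence on fertilizer.
Substituting into the N_uptake equation gives N_uptake = -2*irrigation + 33.
Substituting into the leaf_area equation gives leaf_area = 6*irrigation - 124.
So fruit_count = 21*irrigation - 375.
Linear in irrigation, so extremes are at the endpoints: irrigation = -3 gives fruit_count = -438; irrigation = 9 gives fruit_count = -186.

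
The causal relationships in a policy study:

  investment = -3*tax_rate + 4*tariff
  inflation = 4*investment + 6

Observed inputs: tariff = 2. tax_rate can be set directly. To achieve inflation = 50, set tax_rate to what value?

tax_rate = -1

Substituting into the investment equation gives investment = -3*tax_rate + 8.
Substituting into the inflation equation gives inflation = -12*tax_rate + 38.
Solve -12*tax_rate + 38 = 50: tax_rate = (50 - 38) / -12 = -1.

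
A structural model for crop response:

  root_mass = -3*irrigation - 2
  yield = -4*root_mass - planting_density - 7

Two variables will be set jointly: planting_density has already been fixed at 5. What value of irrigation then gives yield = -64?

With planting_density held at 5:
Substituting into the yield equation gives yield = 12*irrigation - 4.
Solve 12*irrigation - 4 = -64: irrigation = (-64 + 4) / 12 = -5.

irrigation = -5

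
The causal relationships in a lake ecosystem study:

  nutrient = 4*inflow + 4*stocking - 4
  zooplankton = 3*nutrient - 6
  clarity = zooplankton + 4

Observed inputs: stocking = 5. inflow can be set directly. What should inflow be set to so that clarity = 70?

Substituting into the nutrient equation gives nutrient = 4*inflow + 16.
Substituting into the zooplankton equation gives zooplankton = 12*inflow + 42.
Substituting into the clarity equation gives clarity = 12*inflow + 46.
Solve 12*inflow + 46 = 70: inflow = (70 - 46) / 12 = 2.

inflow = 2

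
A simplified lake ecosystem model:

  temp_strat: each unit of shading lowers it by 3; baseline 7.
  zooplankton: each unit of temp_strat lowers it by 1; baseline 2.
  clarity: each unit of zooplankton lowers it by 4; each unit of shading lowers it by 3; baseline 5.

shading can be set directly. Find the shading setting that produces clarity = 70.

shading = -3

Substituting into the zooplankton equation gives zooplankton = 3*shading - 5.
Substituting into the clarity equation gives clarity = -15*shading + 25.
Solve -15*shading + 25 = 70: shading = (70 - 25) / -15 = -3.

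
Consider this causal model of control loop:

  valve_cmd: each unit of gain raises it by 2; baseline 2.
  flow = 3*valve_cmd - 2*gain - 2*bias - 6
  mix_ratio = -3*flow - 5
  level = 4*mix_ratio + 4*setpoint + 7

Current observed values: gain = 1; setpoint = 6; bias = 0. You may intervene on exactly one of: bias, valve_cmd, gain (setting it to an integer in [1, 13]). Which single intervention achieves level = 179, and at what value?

Intervening on bias: with other inputs at their observed values, level = 24*bias - 37. Solving for 179 gives bias = 9, within [1, 13].
Intervening on valve_cmd: level = -36*valve_cmd + 107. Reaching 179 requires valve_cmd = -2, outside [1, 13].
Intervening on gain: level = -48*gain + 11. Reaching 179 requires gain = -7/2, not an integer.

set bias = 9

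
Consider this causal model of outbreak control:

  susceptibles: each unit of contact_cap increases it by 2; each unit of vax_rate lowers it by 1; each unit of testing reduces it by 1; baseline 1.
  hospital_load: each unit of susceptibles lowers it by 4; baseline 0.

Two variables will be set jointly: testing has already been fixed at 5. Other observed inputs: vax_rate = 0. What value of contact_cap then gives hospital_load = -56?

With testing held at 5:
Substituting into the susceptibles equation gives susceptibles = 2*contact_cap - 4.
Substituting into the hospital_load equation gives hospital_load = -8*contact_cap + 16.
Solve -8*contact_cap + 16 = -56: contact_cap = (-56 - 16) / -8 = 9.

contact_cap = 9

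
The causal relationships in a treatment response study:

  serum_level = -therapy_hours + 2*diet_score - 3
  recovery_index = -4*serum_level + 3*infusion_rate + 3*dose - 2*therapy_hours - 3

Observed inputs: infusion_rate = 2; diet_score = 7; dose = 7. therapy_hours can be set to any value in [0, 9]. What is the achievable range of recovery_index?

-20 to -2

Substituting into the serum_level equation gives serum_level = -therapy_hours + 11.
Substituting into the recovery_index equation gives recovery_index = 2*therapy_hours - 20.
Linear in therapy_hours, so extremes are at the endpoints: therapy_hours = 0 gives recovery_index = -20; therapy_hours = 9 gives recovery_index = -2.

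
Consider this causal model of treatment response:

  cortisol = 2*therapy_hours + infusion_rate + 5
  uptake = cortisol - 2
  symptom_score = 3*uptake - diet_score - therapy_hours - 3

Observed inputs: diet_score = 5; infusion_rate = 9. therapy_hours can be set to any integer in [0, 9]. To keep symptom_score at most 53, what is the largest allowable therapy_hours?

therapy_hours = 5

Substituting into the cortisol equation gives cortisol = 2*therapy_hours + 14.
So uptake = 2*therapy_hours + 12.
Substituting into the symptom_score equation gives symptom_score = 5*therapy_hours + 28.
Require 5*therapy_hours + 28 ≤ 53, so therapy_hours ≤ 5.
The largest integer in [0, 9] satisfying this is 5.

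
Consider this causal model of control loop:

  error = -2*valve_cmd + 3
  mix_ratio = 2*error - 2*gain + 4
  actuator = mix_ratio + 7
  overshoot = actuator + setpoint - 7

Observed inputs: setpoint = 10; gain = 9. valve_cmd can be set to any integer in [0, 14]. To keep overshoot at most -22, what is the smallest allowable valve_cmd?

Substituting into the mix_ratio equation gives mix_ratio = -4*valve_cmd - 8.
actuator becomes -4*valve_cmd - 1.
Substituting into the overshoot equation gives overshoot = -4*valve_cmd + 2.
Require -4*valve_cmd + 2 ≤ -22, so valve_cmd ≥ 6.
The smallest integer in [0, 14] satisfying this is 6.

valve_cmd = 6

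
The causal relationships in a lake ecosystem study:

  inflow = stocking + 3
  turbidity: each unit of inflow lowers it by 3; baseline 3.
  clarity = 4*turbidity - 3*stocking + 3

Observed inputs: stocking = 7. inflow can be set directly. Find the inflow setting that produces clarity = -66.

Intervening on inflow fixes its value directly, overriding its dependence on stocking.
Substituting into the clarity equation gives clarity = -12*inflow - 6.
Solve -12*inflow - 6 = -66: inflow = (-66 + 6) / -12 = 5.

inflow = 5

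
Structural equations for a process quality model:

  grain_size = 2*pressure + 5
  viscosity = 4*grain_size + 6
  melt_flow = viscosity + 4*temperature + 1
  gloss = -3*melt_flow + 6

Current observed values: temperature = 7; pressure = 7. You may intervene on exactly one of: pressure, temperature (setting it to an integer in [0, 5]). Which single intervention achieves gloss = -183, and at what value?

Intervening on pressure: with other inputs at their observed values, gloss = -24*pressure - 159. Solving for -183 gives pressure = 1, within [0, 5].
Intervening on temperature: gloss = -12*temperature - 243. Reaching -183 requires temperature = -5, outside [0, 5].

set pressure = 1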